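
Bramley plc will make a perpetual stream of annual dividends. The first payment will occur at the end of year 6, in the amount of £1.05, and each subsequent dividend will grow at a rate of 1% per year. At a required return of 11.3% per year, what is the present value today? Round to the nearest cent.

£5.97

Value at end of year 5: C₁ / (r − g) = £1.05 / (0.113 − 0.01) = £10.1942
Discount to today: PV = £10.1942 / (1 + 0.113)^5 = £10.1942 / 1.707953 = £5.97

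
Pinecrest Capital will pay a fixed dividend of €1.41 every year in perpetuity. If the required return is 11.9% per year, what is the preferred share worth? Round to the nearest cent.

€11.85

Level perpetuity: PV = C / r = €1.41 / 0.119 = €11.85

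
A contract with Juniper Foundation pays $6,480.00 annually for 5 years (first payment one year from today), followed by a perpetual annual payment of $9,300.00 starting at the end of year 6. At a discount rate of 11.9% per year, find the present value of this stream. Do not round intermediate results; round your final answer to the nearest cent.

$67960.56

PV of 5-year annuity: $6,480.00 × [1 − (1+0.119)^−5] / 0.119 = 23416.93333
Perpetuity value at year 5: $9,300.00 / 0.119 = 78151.26050
PV of perpetuity: 78151.26050 / (1+0.119)^5 = 44543.62470
Total PV = 23416.93333 + 44543.62470 = 67960.55804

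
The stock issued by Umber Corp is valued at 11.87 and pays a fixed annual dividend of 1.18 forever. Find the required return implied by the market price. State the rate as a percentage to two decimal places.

P = C/r ⇒ r = C/P = 1.18/11.87 = 0.099410

9.94%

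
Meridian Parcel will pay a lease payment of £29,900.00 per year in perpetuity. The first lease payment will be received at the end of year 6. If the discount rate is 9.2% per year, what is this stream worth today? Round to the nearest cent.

£209300.45

Value at end of year 5: C / r = £29,900.00 / 0.092 = £325,000.0000
Discount to today: PV = £325,000.0000 / (1 + 0.092)^5 = £325,000.0000 / 1.552792 = £209,300.45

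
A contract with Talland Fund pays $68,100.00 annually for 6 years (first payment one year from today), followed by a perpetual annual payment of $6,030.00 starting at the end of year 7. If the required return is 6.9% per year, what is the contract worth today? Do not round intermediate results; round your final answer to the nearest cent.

$384165.99

PV of 6-year annuity: $68,100.00 × [1 − (1+0.069)^−6] / 0.069 = 325605.86382
Perpetuity value at year 6: $6,030.00 / 0.069 = 87391.30435
PV of perpetuity: 87391.30435 / (1+0.069)^6 = 58560.12434
Total PV = 325605.86382 + 58560.12434 = 384165.98816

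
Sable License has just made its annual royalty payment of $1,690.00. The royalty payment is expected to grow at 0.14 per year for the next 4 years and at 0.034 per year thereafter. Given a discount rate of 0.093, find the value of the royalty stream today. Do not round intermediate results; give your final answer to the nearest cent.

D_1 = 1926.60000
D_2 = 2196.32400
D_3 = 2503.80936
D_4 = 2854.34267
Terminal value at year 4: TV = D_4×(1+g_2)/(r−g_2) = 2951.39032/0.059 = 50023.56477
P_0 = D_1/(1+r)^1 + D_2/(1+r)^2 + D_3/(1+r)^3 + D_4/(1+r)^4 + TV/(1+r)^4
    = 1762.67155 + 1838.46804 + 1917.52384 + 1999.97912 + 35050.48157 = 42569.12412

$42569.12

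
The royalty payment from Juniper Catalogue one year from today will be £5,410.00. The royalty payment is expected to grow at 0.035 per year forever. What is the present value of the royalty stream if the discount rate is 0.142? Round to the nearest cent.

£50560.75

Growing perpetuity: P = D₁ / (r − g) = £5,410.0000 / (0.142 − 0.035) = £50,560.75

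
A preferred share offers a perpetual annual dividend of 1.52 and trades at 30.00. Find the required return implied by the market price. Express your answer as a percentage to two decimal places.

5.07%

P = C/r ⇒ r = C/P = 1.52/30.00 = 0.050667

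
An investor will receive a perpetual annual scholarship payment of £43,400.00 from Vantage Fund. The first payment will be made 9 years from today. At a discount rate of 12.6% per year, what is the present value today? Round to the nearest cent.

Value at end of year 8: C / r = £43,400.00 / 0.126 = £344,444.4444
Discount to today: PV = £344,444.4444 / (1 + 0.126)^8 = £344,444.4444 / 2.584087 = £133,294.45

£133294.45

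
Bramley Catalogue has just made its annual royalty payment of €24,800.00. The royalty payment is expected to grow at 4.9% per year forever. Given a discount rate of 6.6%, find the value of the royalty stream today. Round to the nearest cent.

€1530305.88

D₁ = D₀ × (1 + g) = €24,800.00 × 1.049 = €26,015.2000
Growing perpetuity: P = D₁ / (r − g) = €26,015.2000 / (0.066 − 0.049) = €1,530,305.88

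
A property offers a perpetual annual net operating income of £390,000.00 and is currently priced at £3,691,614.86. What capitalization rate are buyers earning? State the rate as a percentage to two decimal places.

10.56%

P = C/r ⇒ r = C/P = £390,000.00/£3,691,614.86 = 0.105645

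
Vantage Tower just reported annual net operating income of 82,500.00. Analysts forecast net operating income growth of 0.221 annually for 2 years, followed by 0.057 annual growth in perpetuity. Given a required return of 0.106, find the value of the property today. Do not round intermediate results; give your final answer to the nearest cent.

2360598.50

D_1 = 100732.50000
D_2 = 122994.38250
Terminal value at year 2: TV = D_2×(1+g_2)/(r−g_2) = 130005.06230/0.049 = 2653164.53679
P_0 = D_1/(1+r)^1 + D_2/(1+r)^2 + TV/(1+r)^2
    = 91078.20976 + 100548.36720 + 2168971.92102 = 2360598.49799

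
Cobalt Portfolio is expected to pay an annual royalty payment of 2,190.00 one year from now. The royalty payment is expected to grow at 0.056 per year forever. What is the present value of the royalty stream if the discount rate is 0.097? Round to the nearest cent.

Growing perpetuity: P = D₁ / (r − g) = 2,190.0000 / (0.097 − 0.056) = 53,414.63

53414.63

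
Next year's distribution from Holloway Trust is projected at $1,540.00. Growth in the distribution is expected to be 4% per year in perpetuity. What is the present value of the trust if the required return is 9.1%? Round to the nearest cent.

Growing perpetuity: P = D₁ / (r − g) = $1,540.0000 / (0.091 − 0.04) = $30,196.08

$30196.08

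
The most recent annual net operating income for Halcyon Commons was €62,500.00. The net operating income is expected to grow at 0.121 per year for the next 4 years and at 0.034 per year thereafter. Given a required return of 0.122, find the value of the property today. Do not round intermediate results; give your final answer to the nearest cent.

€981203.86

D_1 = 70062.50000
D_2 = 78540.06250
D_3 = 88043.41006
D_4 = 98696.66268
Terminal value at year 4: TV = D_4×(1+g_2)/(r−g_2) = 102052.34921/0.088 = 1159685.78649
P_0 = D_1/(1+r)^1 + D_2/(1+r)^2 + D_3/(1+r)^3 + D_4/(1+r)^4 + TV/(1+r)^4
    = 62444.29590 + 62388.64145 + 62333.03660 + 62277.48131 + 731760.40535 = 981203.86061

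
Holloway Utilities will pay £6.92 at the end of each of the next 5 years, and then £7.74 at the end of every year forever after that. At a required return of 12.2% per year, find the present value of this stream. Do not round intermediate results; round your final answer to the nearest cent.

PV of 5-year annuity: £6.92 × [1 − (1+0.122)^−5] / 0.122 = 24.82195
Perpetuity value at year 5: £7.74 / 0.122 = 63.44262
PV of perpetuity: 63.44262 / (1+0.122)^5 = 35.67934
Total PV = 24.82195 + 35.67934 = 60.50129

£60.50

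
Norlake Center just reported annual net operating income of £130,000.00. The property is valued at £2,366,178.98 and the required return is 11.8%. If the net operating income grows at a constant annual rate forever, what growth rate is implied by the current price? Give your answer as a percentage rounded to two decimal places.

5.98%

P = D₀(1+g)/(r−g) ⇒ P(r−g) = D₀(1+g) ⇒ g(P+D₀) = P·r − D₀
g = (P·r − D₀)/(P + D₀) = (£2,366,178.98×0.118 − £130,000.00) / (£2,366,178.98 + £130,000.00) = 0.059775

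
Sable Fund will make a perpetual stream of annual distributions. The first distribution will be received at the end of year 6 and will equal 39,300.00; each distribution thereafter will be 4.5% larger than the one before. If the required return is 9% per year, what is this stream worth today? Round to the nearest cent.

Value at end of year 5: C₁ / (r − g) = 39,300.00 / (0.09 − 0.045) = 873,333.3333
Discount to today: PV = 873,333.3333 / (1 + 0.09)^5 = 873,333.3333 / 1.538624 = 567,606.74

567606.74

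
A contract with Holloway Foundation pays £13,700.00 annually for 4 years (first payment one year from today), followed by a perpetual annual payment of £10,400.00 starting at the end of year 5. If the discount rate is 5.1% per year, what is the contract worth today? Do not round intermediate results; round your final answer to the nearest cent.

PV of 4-year annuity: £13,700.00 × [1 − (1+0.051)^−4] / 0.051 = 48466.88808
Perpetuity value at year 4: £10,400.00 / 0.051 = 203921.56863
PV of perpetuity: 203921.56863 / (1+0.051)^4 = 167129.18643
Total PV = 48466.88808 + 167129.18643 = 215596.07452

£215596.07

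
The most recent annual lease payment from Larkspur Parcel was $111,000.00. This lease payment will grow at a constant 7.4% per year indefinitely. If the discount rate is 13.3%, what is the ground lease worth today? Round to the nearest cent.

D₁ = D₀ × (1 + g) = $111,000.00 × 1.074 = $119,214.0000
Growing perpetuity: P = D₁ / (r − g) = $119,214.0000 / (0.133 − 0.074) = $2,020,576.27

$2020576.27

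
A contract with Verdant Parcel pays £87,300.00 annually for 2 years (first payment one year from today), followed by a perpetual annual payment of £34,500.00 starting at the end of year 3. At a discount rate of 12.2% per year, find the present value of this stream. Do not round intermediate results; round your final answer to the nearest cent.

PV of 2-year annuity: £87,300.00 × [1 − (1+0.122)^−2] / 0.122 = 147154.62267
Perpetuity value at year 2: £34,500.00 / 0.122 = 282786.88525
PV of perpetuity: 282786.88525 / (1+0.122)^2 = 224632.99656
Total PV = 147154.62267 + 224632.99656 = 371787.61923

£371787.62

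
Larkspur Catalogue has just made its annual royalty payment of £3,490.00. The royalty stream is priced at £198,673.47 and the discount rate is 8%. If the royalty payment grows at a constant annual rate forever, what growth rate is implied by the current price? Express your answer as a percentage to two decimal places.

P = D₀(1+g)/(r−g) ⇒ P(r−g) = D₀(1+g) ⇒ g(P+D₀) = P·r − D₀
g = (P·r − D₀)/(P + D₀) = (£198,673.47×0.08 − £3,490.00) / (£198,673.47 + £3,490.00) = 0.061356

6.14%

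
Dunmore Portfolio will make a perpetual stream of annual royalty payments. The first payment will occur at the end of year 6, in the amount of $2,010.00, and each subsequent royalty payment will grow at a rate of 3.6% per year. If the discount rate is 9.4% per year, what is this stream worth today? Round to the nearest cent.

$22114.72

Value at end of year 5: C₁ / (r − g) = $2,010.00 / (0.094 − 0.036) = $34,655.1724
Discount to today: PV = $34,655.1724 / (1 + 0.094)^5 = $34,655.1724 / 1.567064 = $22,114.72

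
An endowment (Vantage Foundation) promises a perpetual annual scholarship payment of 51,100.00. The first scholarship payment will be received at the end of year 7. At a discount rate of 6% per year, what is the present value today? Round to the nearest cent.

Value at end of year 6: C / r = 51,100.00 / 0.06 = 851,666.6667
Discount to today: PV = 851,666.6667 / (1 + 0.06)^6 = 851,666.6667 / 1.418519 = 600,391.39

600391.39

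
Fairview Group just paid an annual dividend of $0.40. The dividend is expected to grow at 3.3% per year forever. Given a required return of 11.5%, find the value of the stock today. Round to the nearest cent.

D₁ = D₀ × (1 + g) = $0.40 × 1.033 = $0.4132
Growing perpetuity: P = D₁ / (r − g) = $0.4132 / (0.115 − 0.033) = $5.04

$5.04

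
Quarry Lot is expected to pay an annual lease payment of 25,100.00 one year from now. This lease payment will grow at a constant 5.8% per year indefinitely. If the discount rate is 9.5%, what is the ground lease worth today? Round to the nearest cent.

678378.38

Growing perpetuity: P = D₁ / (r − g) = 25,100.0000 / (0.095 − 0.058) = 678,378.38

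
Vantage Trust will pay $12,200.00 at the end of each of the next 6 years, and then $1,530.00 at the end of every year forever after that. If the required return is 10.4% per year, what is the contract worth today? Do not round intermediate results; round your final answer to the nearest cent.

$60642.46

PV of 6-year annuity: $12,200.00 × [1 − (1+0.104)^−6] / 0.104 = 52517.08496
Perpetuity value at year 6: $1,530.00 / 0.104 = 14711.53846
PV of perpetuity: 14711.53846 / (1+0.104)^6 = 8125.37945
Total PV = 52517.08496 + 8125.37945 = 60642.46441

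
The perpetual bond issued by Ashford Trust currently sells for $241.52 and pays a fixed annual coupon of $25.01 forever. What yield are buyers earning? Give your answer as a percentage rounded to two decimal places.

P = C/r ⇒ r = C/P = $25.01/$241.52 = 0.103553

10.36%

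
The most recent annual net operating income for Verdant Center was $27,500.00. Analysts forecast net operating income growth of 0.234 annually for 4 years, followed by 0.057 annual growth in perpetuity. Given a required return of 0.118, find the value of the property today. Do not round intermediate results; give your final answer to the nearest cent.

D_1 = 33935.00000
D_2 = 41875.79000
D_3 = 51674.72486
D_4 = 63766.61048
Terminal value at year 4: TV = D_4×(1+g_2)/(r−g_2) = 67401.30727/0.061 = 1104939.46352
P_0 = D_1/(1+r)^1 + D_2/(1+r)^2 + D_3/(1+r)^3 + D_4/(1+r)^4 + TV/(1+r)^4
    = 30353.30948 + 33502.66896 + 36978.79562 + 40815.59373 + 707247.25530 = 848897.62309

$848897.62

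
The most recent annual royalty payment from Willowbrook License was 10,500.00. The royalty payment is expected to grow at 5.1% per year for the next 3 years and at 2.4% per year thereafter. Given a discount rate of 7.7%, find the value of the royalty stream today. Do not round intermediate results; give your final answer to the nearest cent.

D_1 = 11035.50000
D_2 = 11598.31050
D_3 = 12189.82434
Terminal value at year 3: TV = D_3×(1+g_2)/(r−g_2) = 12482.38012/0.053 = 235516.60603
P_0 = D_1/(1+r)^1 + D_2/(1+r)^2 + D_3/(1+r)^3 + TV/(1+r)^3
    = 10246.51811 + 9999.15555 + 9757.76461 + 188527.37661 = 218530.81488

218530.81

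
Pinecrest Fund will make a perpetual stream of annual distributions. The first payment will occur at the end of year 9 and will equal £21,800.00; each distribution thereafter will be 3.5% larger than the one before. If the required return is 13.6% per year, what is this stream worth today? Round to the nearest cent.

Value at end of year 8: C₁ / (r − g) = £21,800.00 / (0.136 − 0.035) = £215,841.5842
Discount to today: PV = £215,841.5842 / (1 + 0.136)^8 = £215,841.5842 / 2.773490 = £77,823.09

£77823.09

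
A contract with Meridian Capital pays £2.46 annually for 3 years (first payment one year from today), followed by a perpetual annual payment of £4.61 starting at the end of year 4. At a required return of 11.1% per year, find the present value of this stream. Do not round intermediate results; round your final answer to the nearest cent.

£36.29

PV of 3-year annuity: £2.46 × [1 − (1+0.111)^−3] / 0.111 = 6.00110
Perpetuity value at year 3: £4.61 / 0.111 = 41.53153
PV of perpetuity: 41.53153 / (1+0.111)^3 = 30.28557
Total PV = 6.00110 + 30.28557 = 36.28667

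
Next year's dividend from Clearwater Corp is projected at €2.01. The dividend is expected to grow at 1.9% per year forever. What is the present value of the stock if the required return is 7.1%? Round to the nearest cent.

€38.65

Growing perpetuity: P = D₁ / (r − g) = €2.0100 / (0.071 − 0.019) = €38.65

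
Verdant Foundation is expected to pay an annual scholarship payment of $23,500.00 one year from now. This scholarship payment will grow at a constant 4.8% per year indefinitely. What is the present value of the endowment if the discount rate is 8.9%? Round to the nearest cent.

Growing perpetuity: P = D₁ / (r − g) = $23,500.0000 / (0.089 − 0.048) = $573,170.73

$573170.73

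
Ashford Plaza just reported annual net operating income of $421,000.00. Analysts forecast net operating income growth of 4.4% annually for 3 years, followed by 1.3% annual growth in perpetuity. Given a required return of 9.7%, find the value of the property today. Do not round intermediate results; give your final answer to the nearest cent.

$5521010.02

D_1 = 439524.00000
D_2 = 458863.05600
D_3 = 479053.03046
Terminal value at year 3: TV = D_3×(1+g_2)/(r−g_2) = 485280.71986/0.084 = 5777151.42691
P_0 = D_1/(1+r)^1 + D_2/(1+r)^2 + D_3/(1+r)^3 + TV/(1+r)^3
    = 400659.98177 + 381302.66269 + 362880.56504 + 4376166.81406 = 5521010.02355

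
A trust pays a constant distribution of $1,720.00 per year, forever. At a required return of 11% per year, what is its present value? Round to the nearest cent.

$15636.36

Level perpetuity: PV = C / r = $1,720.00 / 0.11 = $15,636.36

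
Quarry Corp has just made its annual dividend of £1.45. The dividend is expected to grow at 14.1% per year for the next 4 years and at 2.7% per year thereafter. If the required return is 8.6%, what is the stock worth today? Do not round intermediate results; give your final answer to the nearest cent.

D_1 = 1.65445
D_2 = 1.88773
D_3 = 2.15390
D_4 = 2.45760
Terminal value at year 4: TV = D_4×(1+g_2)/(r−g_2) = 2.52395/0.059 = 42.77884
P_0 = D_1/(1+r)^1 + D_2/(1+r)^2 + D_3/(1+r)^3 + D_4/(1+r)^4 + TV/(1+r)^4
    = 1.52343 + 1.60059 + 1.68165 + 1.76682 + 30.75457 = 37.32706

£37.33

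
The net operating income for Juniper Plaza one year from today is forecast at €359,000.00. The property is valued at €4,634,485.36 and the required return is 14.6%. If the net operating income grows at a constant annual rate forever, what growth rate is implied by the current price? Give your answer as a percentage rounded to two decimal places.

P = D₁/(r−g) ⇒ g = r − D₁/P = 0.146 − €359,000.00/€4,634,485.36 = 0.068537

6.85%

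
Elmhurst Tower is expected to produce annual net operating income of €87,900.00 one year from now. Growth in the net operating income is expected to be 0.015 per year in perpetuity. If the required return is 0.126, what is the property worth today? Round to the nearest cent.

Growing perpetuity: P = D₁ / (r − g) = €87,900.0000 / (0.126 − 0.015) = €791,891.89

€791891.89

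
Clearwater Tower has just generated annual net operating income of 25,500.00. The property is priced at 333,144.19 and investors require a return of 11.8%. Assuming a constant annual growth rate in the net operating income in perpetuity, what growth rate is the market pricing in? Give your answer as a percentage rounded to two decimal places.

P = D₀(1+g)/(r−g) ⇒ P(r−g) = D₀(1+g) ⇒ g(P+D₀) = P·r − D₀
g = (P·r − D₀)/(P + D₀) = (333,144.19×0.118 − 25,500.00) / (333,144.19 + 25,500.00) = 0.038509

3.85%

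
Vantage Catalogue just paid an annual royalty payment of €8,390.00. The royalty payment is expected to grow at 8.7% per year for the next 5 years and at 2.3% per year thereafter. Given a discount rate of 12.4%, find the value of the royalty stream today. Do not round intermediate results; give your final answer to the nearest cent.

D_1 = 9119.93000
D_2 = 9913.36391
D_3 = 10775.82657
D_4 = 11713.32348
D_5 = 12732.38262
Terminal value at year 5: TV = D_5×(1+g_2)/(r−g_2) = 13025.22743/0.101 = 128962.64777
P_0 = D_1/(1+r)^1 + D_2/(1+r)^2 + D_3/(1+r)^3 + D_4/(1+r)^4 + D_5/(1+r)^5 + TV/(1+r)^5
    = 8113.81673 + 7846.72489 + 7588.42523 + 7338.62832 + 7097.05425 + 71884.02475 = 109868.67417

€109868.67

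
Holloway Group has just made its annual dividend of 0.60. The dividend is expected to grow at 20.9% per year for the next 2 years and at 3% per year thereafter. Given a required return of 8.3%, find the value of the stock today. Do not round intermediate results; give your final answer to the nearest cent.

15.95

D_1 = 0.72540
D_2 = 0.87701
Terminal value at year 2: TV = D_2×(1+g_2)/(r−g_2) = 0.90332/0.053 = 17.04375
P_0 = D_1/(1+r)^1 + D_2/(1+r)^2 + TV/(1+r)^2
    = 0.66981 + 0.74773 + 14.53143 = 15.94897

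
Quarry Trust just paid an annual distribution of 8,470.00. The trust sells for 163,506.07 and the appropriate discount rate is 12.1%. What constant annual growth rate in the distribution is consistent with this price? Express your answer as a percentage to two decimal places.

6.58%

P = D₀(1+g)/(r−g) ⇒ P(r−g) = D₀(1+g) ⇒ g(P+D₀) = P·r − D₀
g = (P·r − D₀)/(P + D₀) = (163,506.07×0.121 − 8,470.00) / (163,506.07 + 8,470.00) = 0.065790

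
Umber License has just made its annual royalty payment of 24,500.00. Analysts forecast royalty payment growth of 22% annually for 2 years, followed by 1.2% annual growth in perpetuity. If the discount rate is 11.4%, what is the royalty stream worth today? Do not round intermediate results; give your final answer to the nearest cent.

D_1 = 29890.00000
D_2 = 36465.80000
Terminal value at year 2: TV = D_2×(1+g_2)/(r−g_2) = 36903.38960/0.102 = 361797.93725
P_0 = D_1/(1+r)^1 + D_2/(1+r)^2 + TV/(1+r)^2
    = 26831.23878 + 29384.30100 + 291538.35891 = 347753.89869

347753.90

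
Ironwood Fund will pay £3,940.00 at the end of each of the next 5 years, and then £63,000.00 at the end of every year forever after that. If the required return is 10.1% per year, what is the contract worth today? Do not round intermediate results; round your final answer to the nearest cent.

£400449.29

PV of 5-year annuity: £3,940.00 × [1 − (1+0.101)^−5] / 0.101 = 14897.62238
Perpetuity value at year 5: £63,000.00 / 0.101 = 623762.37624
PV of perpetuity: 623762.37624 / (1+0.101)^5 = 385551.66309
Total PV = 14897.62238 + 385551.66309 = 400449.28547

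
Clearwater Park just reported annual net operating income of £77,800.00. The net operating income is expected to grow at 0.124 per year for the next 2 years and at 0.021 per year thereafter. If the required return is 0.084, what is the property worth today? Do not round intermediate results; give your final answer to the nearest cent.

D_1 = 87447.20000
D_2 = 98290.65280
Terminal value at year 2: TV = D_2×(1+g_2)/(r−g_2) = 100354.75651/0.063 = 1592932.64300
P_0 = D_1/(1+r)^1 + D_2/(1+r)^2 + TV/(1+r)^2
    = 80670.84871 + 83647.63279 + 1355622.74734 = 1519941.22884

£1519941.23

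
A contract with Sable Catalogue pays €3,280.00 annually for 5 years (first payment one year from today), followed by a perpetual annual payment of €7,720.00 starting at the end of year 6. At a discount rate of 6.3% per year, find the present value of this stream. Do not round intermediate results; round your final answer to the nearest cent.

PV of 5-year annuity: €3,280.00 × [1 − (1+0.063)^−5] / 0.063 = 13704.51902
Perpetuity value at year 5: €7,720.00 / 0.063 = 122539.68254
PV of perpetuity: 122539.68254 / (1+0.063)^5 = 90283.92437
Total PV = 13704.51902 + 90283.92437 = 103988.44338

€103988.44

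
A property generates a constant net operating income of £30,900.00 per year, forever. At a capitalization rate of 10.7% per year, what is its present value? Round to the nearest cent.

Level perpetuity: PV = C / r = £30,900.00 / 0.107 = £288,785.05

£288785.05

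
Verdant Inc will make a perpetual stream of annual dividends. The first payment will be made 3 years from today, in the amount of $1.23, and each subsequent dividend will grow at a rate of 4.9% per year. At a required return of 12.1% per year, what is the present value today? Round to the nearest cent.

Value at end of year 2: C₁ / (r − g) = $1.23 / (0.121 − 0.049) = $17.0833
Discount to today: PV = $17.0833 / (1 + 0.121)^2 = $17.0833 / 1.256641 = $13.59

$13.59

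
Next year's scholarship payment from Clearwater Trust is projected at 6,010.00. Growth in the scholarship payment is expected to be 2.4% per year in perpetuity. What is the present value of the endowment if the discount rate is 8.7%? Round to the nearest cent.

95396.83

Growing perpetuity: P = D₁ / (r − g) = 6,010.0000 / (0.087 − 0.024) = 95,396.83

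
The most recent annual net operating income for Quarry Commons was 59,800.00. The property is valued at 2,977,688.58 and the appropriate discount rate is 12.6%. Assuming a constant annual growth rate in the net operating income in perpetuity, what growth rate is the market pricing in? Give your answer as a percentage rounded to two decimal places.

P = D₀(1+g)/(r−g) ⇒ P(r−g) = D₀(1+g) ⇒ g(P+D₀) = P·r − D₀
g = (P·r − D₀)/(P + D₀) = (2,977,688.58×0.126 − 59,800.00) / (2,977,688.58 + 59,800.00) = 0.103832

10.38%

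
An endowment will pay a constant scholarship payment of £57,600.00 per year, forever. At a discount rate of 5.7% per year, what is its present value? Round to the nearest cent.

£1010526.32

Level perpetuity: PV = C / r = £57,600.00 / 0.057 = £1,010,526.32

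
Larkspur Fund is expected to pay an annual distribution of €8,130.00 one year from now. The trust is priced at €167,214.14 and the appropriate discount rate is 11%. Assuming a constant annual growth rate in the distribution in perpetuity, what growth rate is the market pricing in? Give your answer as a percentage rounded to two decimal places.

P = D₁/(r−g) ⇒ g = r − D₁/P = 0.11 − €8,130.00/€167,214.14 = 0.061380

6.14%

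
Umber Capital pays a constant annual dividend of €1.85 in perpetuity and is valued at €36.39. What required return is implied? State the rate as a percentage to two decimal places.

P = C/r ⇒ r = C/P = €1.85/€36.39 = 0.050838

5.08%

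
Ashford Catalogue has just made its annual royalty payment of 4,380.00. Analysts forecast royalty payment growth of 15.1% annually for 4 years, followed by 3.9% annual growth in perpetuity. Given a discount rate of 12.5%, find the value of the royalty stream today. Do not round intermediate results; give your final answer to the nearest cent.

D_1 = 5041.38000
D_2 = 5802.62838
D_3 = 6678.82527
D_4 = 7687.32788
Terminal value at year 4: TV = D_4×(1+g_2)/(r−g_2) = 7987.13367/0.086 = 92873.64730
P_0 = D_1/(1+r)^1 + D_2/(1+r)^2 + D_3/(1+r)^3 + D_4/(1+r)^4 + TV/(1+r)^4
    = 4481.22667 + 4584.79279 + 4690.75245 + 4799.16095 + 57980.56079 = 76536.49365

76536.49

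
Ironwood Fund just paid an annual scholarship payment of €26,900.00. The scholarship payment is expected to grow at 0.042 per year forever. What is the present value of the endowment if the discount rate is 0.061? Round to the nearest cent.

€1475252.63

D₁ = D₀ × (1 + g) = €26,900.00 × 1.042 = €28,029.8000
Growing perpetuity: P = D₁ / (r − g) = €28,029.8000 / (0.061 − 0.042) = €1,475,252.63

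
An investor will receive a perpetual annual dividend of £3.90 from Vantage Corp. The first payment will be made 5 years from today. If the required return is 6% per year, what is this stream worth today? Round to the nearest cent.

Value at end of year 4: C / r = £3.90 / 0.06 = £65.0000
Discount to today: PV = £65.0000 / (1 + 0.06)^4 = £65.0000 / 1.262477 = £51.49

£51.49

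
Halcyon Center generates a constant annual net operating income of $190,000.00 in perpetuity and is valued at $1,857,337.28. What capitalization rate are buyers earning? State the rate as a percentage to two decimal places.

P = C/r ⇒ r = C/P = $190,000.00/$1,857,337.28 = 0.102297

10.23%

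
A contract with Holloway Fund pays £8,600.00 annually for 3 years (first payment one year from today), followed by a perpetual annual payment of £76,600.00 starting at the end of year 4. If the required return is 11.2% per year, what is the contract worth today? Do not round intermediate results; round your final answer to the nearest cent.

PV of 3-year annuity: £8,600.00 × [1 − (1+0.112)^−3] / 0.112 = 20943.05819
Perpetuity value at year 3: £76,600.00 / 0.112 = 683928.57143
PV of perpetuity: 683928.57143 / (1+0.112)^3 = 497389.23916
Total PV = 20943.05819 + 497389.23916 = 518332.29735

£518332.30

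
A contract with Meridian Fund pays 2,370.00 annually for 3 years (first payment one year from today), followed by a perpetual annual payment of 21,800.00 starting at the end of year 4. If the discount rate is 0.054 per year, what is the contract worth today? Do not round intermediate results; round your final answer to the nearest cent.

351185.10

PV of 3-year annuity: 2,370.00 × [1 − (1+0.054)^−3] / 0.054 = 6406.02606
Perpetuity value at year 3: 21,800.00 / 0.054 = 403703.70370
PV of perpetuity: 403703.70370 / (1+0.054)^3 = 344779.07578
Total PV = 6406.02606 + 344779.07578 = 351185.10184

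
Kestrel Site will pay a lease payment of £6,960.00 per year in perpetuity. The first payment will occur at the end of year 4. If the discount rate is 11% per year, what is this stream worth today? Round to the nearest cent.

Value at end of year 3: C / r = £6,960.00 / 0.11 = £63,272.7273
Discount to today: PV = £63,272.7273 / (1 + 0.11)^3 = £63,272.7273 / 1.367631 = £46,264.47

£46264.47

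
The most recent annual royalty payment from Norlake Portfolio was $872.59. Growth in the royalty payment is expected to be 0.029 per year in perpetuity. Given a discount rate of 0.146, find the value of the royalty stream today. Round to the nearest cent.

$7674.32

D₁ = D₀ × (1 + g) = $872.59 × 1.029 = $897.8951
Growing perpetuity: P = D₁ / (r − g) = $897.8951 / (0.146 − 0.029) = $7,674.32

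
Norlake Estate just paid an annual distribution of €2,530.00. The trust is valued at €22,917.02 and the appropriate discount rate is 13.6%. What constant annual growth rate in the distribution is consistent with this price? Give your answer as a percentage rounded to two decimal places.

2.31%

P = D₀(1+g)/(r−g) ⇒ P(r−g) = D₀(1+g) ⇒ g(P+D₀) = P·r − D₀
g = (P·r − D₀)/(P + D₀) = (€22,917.02×0.136 − €2,530.00) / (€22,917.02 + €2,530.00) = 0.023056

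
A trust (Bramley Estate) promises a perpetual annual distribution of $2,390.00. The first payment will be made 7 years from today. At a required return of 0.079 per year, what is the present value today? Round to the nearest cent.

$19170.88

Value at end of year 6: C / r = $2,390.00 / 0.079 = $30,253.1646
Discount to today: PV = $30,253.1646 / (1 + 0.079)^6 = $30,253.1646 / 1.578079 = $19,170.88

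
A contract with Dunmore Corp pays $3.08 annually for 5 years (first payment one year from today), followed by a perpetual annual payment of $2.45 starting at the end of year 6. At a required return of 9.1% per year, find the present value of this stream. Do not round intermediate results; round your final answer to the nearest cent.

$29.37

PV of 5-year annuity: $3.08 × [1 − (1+0.091)^−5] / 0.091 = 11.94911
Perpetuity value at year 5: $2.45 / 0.091 = 26.92308
PV of perpetuity: 26.92308 / (1+0.091)^5 = 17.41811
Total PV = 11.94911 + 17.41811 = 29.36721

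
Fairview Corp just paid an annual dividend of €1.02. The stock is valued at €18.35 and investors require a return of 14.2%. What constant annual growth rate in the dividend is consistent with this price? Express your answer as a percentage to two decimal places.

P = D₀(1+g)/(r−g) ⇒ P(r−g) = D₀(1+g) ⇒ g(P+D₀) = P·r − D₀
g = (P·r − D₀)/(P + D₀) = (€18.35×0.142 − €1.02) / (€18.35 + €1.02) = 0.081864

8.19%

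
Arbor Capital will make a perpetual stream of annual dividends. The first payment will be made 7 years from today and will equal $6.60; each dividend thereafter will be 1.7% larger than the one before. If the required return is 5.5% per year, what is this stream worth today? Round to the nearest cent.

Value at end of year 6: C₁ / (r − g) = $6.60 / (0.055 − 0.017) = $173.6842
Discount to today: PV = $173.6842 / (1 + 0.055)^6 = $173.6842 / 1.378843 = $125.96

$125.96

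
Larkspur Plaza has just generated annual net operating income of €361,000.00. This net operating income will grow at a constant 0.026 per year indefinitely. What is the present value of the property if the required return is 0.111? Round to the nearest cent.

€4357482.35

D₁ = D₀ × (1 + g) = €361,000.00 × 1.026 = €370,386.0000
Growing perpetuity: P = D₁ / (r − g) = €370,386.0000 / (0.111 − 0.026) = €4,357,482.35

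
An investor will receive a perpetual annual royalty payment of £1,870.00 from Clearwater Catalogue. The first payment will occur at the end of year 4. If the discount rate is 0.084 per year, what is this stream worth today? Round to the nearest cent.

£17477.31

Value at end of year 3: C / r = £1,870.00 / 0.084 = £22,261.9048
Discount to today: PV = £22,261.9048 / (1 + 0.084)^3 = £22,261.9048 / 1.273761 = £17,477.31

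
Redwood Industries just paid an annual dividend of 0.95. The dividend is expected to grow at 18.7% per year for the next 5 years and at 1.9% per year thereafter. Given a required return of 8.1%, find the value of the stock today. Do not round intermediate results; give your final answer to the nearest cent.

31.27

D_1 = 1.12765
D_2 = 1.33852
D_3 = 1.58882
D_4 = 1.88593
D_5 = 2.23860
Terminal value at year 5: TV = D_5×(1+g_2)/(r−g_2) = 2.28114/0.062 = 36.79253
P_0 = D_1/(1+r)^1 + D_2/(1+r)^2 + D_3/(1+r)^3 + D_4/(1+r)^4 + D_5/(1+r)^5 + TV/(1+r)^5
    = 1.04315 + 1.14544 + 1.25776 + 1.38110 + 1.51652 + 24.92477 = 31.26875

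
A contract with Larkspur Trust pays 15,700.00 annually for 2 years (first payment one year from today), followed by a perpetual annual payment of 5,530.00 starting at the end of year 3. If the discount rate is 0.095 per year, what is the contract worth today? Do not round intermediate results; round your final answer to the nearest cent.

PV of 2-year annuity: 15,700.00 × [1 − (1+0.095)^−2] / 0.095 = 27431.87173
Perpetuity value at year 2: 5,530.00 / 0.095 = 58210.52632
PV of perpetuity: 58210.52632 / (1+0.095)^2 = 48548.21736
Total PV = 27431.87173 + 48548.21736 = 75980.08909

75980.09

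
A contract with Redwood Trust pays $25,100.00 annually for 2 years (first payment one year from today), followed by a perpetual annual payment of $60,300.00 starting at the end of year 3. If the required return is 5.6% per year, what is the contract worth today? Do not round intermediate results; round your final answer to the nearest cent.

$1011886.72

PV of 2-year annuity: $25,100.00 × [1 − (1+0.056)^−2] / 0.056 = 46277.40473
Perpetuity value at year 2: $60,300.00 / 0.056 = 1076785.71429
PV of perpetuity: 1076785.71429 / (1+0.056)^2 = 965609.31966
Total PV = 46277.40473 + 965609.31966 = 1011886.72439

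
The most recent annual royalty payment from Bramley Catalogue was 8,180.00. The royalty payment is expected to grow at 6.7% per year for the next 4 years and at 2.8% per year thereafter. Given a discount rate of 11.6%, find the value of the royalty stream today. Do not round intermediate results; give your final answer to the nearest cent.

109130.80

D_1 = 8728.06000
D_2 = 9312.84002
D_3 = 9936.80030
D_4 = 10602.56592
Terminal value at year 4: TV = D_4×(1+g_2)/(r−g_2) = 10899.43777/0.088 = 123857.24736
P_0 = D_1/(1+r)^1 + D_2/(1+r)^2 + D_3/(1+r)^3 + D_4/(1+r)^4 + TV/(1+r)^4
    = 7820.84229 + 7477.45406 + 7149.14290 + 6835.24684 + 79848.11085 = 109130.79694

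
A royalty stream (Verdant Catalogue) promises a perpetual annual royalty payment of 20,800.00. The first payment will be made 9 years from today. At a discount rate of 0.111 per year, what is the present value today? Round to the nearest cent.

80728.69

Value at end of year 8: C / r = 20,800.00 / 0.111 = 187,387.3874
Discount to today: PV = 187,387.3874 / (1 + 0.111)^8 = 187,387.3874 / 2.321200 = 80,728.69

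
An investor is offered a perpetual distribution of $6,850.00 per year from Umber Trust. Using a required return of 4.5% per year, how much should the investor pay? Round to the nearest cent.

$152222.22

Level perpetuity: PV = C / r = $6,850.00 / 0.045 = $152,222.22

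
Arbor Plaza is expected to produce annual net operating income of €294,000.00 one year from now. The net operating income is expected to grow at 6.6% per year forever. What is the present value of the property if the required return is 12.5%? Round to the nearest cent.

Growing perpetuity: P = D₁ / (r − g) = €294,000.0000 / (0.125 − 0.066) = €4,983,050.85

€4983050.85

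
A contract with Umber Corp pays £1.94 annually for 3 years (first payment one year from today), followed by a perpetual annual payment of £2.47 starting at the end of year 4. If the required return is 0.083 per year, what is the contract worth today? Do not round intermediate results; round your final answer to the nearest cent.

£28.40

PV of 3-year annuity: £1.94 × [1 − (1+0.083)^−3] / 0.083 = 4.97263
Perpetuity value at year 3: £2.47 / 0.083 = 29.75904
PV of perpetuity: 29.75904 / (1+0.083)^3 = 23.42791
Total PV = 4.97263 + 23.42791 = 28.40053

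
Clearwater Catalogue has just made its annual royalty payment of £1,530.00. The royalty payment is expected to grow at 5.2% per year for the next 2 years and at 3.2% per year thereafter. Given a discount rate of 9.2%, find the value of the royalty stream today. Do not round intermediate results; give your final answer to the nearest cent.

D_1 = 1609.56000
D_2 = 1693.25712
Terminal value at year 2: TV = D_2×(1+g_2)/(r−g_2) = 1747.44135/0.06 = 29124.02246
P_0 = D_1/(1+r)^1 + D_2/(1+r)^2 + TV/(1+r)^2
    = 1473.95604 + 1419.96498 + 24423.39766 = 27317.31868

£27317.32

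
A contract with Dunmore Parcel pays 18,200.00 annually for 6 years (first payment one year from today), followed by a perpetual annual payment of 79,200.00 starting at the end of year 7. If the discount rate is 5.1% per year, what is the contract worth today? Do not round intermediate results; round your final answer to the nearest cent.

1244311.66

PV of 6-year annuity: 18,200.00 × [1 − (1+0.051)^−6] / 0.051 = 92082.90490
Perpetuity value at year 6: 79,200.00 / 0.051 = 1552941.17647
PV of perpetuity: 1552941.17647 / (1+0.051)^6 = 1152228.75514
Total PV = 92082.90490 + 1152228.75514 = 1244311.66004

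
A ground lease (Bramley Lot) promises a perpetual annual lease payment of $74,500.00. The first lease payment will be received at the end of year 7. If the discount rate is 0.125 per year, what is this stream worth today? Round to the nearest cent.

Value at end of year 6: C / r = $74,500.00 / 0.125 = $596,000.0000
Discount to today: PV = $596,000.0000 / (1 + 0.125)^6 = $596,000.0000 / 2.027287 = $293,989.03

$293989.03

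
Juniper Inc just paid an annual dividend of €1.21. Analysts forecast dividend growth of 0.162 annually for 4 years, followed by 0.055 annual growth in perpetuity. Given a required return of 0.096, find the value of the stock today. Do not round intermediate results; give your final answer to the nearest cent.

€44.95

D_1 = 1.40602
D_2 = 1.63380
D_3 = 1.89847
D_4 = 2.20602
Terminal value at year 4: TV = D_4×(1+g_2)/(r−g_2) = 2.32735/0.041 = 56.76472
P_0 = D_1/(1+r)^1 + D_2/(1+r)^2 + D_3/(1+r)^3 + D_4/(1+r)^4 + TV/(1+r)^4
    = 1.28286 + 1.36012 + 1.44202 + 1.52886 + 39.34017 = 44.95404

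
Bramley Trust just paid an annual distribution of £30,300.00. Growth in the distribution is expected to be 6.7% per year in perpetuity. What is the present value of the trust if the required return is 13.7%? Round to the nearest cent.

D₁ = D₀ × (1 + g) = £30,300.00 × 1.067 = £32,330.1000
Growing perpetuity: P = D₁ / (r − g) = £32,330.1000 / (0.137 − 0.067) = £461,858.57

£461858.57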